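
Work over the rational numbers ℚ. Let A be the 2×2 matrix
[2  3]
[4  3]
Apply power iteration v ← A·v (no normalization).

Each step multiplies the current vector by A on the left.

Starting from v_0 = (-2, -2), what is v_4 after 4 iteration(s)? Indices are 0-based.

v_4 = (-2222, -2962)

v_0 = (-2, -2).
v_1 = A·v_0 = (-10, -14).
v_2 = A·v_1 = (-62, -82).
v_3 = A·v_2 = (-370, -494).
v_4 = A·v_3 = (-2222, -2962).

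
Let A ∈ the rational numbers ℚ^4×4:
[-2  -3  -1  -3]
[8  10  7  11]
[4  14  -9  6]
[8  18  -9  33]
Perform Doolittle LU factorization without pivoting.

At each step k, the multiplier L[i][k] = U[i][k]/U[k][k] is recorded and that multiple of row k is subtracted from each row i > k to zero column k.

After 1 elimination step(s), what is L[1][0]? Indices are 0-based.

L[1][0] = -4

Step 1: pivot at (0,0) is -2.
  row1 ← row1 − (-4)·row0  ⇒  L[1][0]=-4, U row1=(0, -2, 3, -1)
  row2 ← row2 − (-2)·row0  ⇒  L[2][0]=-2, U row2=(0, 8, -11, 0)
  row3 ← row3 − (-4)·row0  ⇒  L[3][0]=-4, U row3=(0, 6, -13, 21)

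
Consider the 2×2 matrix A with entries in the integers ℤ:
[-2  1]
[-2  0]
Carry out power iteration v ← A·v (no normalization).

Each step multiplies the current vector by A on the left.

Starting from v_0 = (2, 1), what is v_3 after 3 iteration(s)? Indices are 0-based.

v_3 = (2, -4)

v_0 = (2, 1).
v_1 = A·v_0 = (-3, -4).
v_2 = A·v_1 = (2, 6).
v_3 = A·v_2 = (2, -4).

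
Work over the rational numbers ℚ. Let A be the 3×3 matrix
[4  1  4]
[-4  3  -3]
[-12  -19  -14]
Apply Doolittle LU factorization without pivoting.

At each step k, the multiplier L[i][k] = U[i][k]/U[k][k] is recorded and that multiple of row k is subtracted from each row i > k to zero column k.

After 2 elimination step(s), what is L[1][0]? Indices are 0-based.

[col 0] pivot 4
  R1 -= -1*R0 → (0, 4, 1)  (L[1][0] := -1)
  R2 -= -3*R0 → (0, -16, -2)  (L[2][0] := -3)
[col 1] pivot 4
  R2 -= -4*R1 → (0, 0, 2)  (L[2][1] := -4)

L[1][0] = -1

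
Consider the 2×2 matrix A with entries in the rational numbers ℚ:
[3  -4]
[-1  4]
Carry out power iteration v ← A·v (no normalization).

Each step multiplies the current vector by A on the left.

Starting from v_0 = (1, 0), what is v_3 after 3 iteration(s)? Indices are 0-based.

v_0 = (1, 0).
v_1 = A·v_0 = (3, -1).
v_2 = A·v_1 = (13, -7).
v_3 = A·v_2 = (67, -41).

v_3 = (67, -41)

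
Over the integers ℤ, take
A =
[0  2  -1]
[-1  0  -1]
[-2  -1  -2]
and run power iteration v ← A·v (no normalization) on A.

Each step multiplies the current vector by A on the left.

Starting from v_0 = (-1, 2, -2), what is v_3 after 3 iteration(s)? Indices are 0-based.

v_0 = (-1, 2, -2).
v_1 = A·v_0 = (6, 3, 4).
v_2 = A·v_1 = (2, -10, -23).
v_3 = A·v_2 = (3, 21, 52).

v_3 = (3, 21, 52)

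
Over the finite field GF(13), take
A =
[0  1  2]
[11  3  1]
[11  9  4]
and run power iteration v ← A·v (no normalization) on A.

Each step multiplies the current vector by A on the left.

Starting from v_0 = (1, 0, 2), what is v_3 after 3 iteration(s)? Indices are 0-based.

v_3 = (4, 12, 9)

v_0 = (1, 0, 2).
v_1 = A·v_0 = (4, 0, 6).
v_2 = A·v_1 = (12, 11, 3).
v_3 = A·v_2 = (4, 12, 9).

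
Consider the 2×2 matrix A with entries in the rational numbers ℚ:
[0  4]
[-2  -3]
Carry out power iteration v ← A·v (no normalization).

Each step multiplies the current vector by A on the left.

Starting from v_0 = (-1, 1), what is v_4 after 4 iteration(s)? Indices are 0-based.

v_4 = (92, -29)

v_0 = (-1, 1).
v_1 = A·v_0 = (4, -1).
v_2 = A·v_1 = (-4, -5).
v_3 = A·v_2 = (-20, 23).
v_4 = A·v_3 = (92, -29).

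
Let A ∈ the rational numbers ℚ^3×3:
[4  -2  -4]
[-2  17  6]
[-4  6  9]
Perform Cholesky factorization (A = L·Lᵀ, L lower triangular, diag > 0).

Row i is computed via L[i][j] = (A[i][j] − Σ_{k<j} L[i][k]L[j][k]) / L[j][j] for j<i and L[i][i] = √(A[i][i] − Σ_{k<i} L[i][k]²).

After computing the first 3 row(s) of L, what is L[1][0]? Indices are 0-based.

Step 1: L[0][0] = √(4) = 2.
  L[1][0] = (-2) / L[0][0] = -1.
Step 2: L[1][1] = √(16) = 4.
  L[2][0] = (-4) / L[0][0] = -2.
  L[2][1] = (4) / L[1][1] = 1.
Step 3: L[2][2] = √(4) = 2.

L[1][0] = -1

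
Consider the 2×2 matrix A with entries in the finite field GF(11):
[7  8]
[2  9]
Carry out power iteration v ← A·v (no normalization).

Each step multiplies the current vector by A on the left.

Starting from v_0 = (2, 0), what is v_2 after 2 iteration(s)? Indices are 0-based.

v_0 = (2, 0).
v_1 = A·v_0 = (3, 4).
v_2 = A·v_1 = (9, 9).

v_2 = (9, 9)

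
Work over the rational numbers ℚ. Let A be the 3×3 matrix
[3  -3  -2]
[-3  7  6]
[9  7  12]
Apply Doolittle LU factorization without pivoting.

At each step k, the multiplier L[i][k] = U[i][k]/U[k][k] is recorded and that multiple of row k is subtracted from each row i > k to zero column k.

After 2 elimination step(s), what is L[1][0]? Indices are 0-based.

Step 1: pivot at (0,0) is 3.
  row1 ← row1 − (-1)·row0  ⇒  L[1][0]=-1, U row1=(0, 4, 4)
  row2 ← row2 − (3)·row0  ⇒  L[2][0]=3, U row2=(0, 16, 18)
Step 2: pivot at (1,1) is 4.
  row2 ← row2 − (4)·row1  ⇒  L[2][1]=4, U row2=(0, 0, 2)

L[1][0] = -1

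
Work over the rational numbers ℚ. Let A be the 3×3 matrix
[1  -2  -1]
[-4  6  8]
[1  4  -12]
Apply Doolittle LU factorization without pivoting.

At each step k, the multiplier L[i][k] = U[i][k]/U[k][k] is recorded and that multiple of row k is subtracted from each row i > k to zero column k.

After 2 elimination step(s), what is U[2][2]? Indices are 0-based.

U[2][2] = 1

k=0: U[0][0]=1
  eliminate (1,0): mult=-4, new row 1: (0, -2, 4); set L[1][0]=-4
  eliminate (2,0): mult=1, new row 2: (0, 6, -11); set L[2][0]=1
k=1: U[1][1]=-2
  eliminate (2,1): mult=-3, new row 2: (0, 0, 1); set L[2][1]=-3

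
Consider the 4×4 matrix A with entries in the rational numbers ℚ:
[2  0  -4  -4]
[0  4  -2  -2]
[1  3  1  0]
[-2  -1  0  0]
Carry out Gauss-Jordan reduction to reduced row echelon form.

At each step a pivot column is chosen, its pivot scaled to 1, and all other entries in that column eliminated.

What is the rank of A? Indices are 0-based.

[1] R0 /= 2  ⇒  (1, 0, -2, -2)
     R2 -= 1·R0  ⇒  (0, 3, 3, 2)
     R3 -= -2·R0  ⇒  (0, -1, -4, -4)
[2] R1 /= 4  ⇒  (0, 1, -1/2, -1/2)
     R2 -= 3·R1  ⇒  (0, 0, 9/2, 7/2)
     R3 -= -1·R1  ⇒  (0, 0, -9/2, -9/2)
[3] R2 /= 9/2  ⇒  (0, 0, 1, 7/9)
     R0 -= -2·R2  ⇒  (1, 0, 0, -4/9)
     R1 -= -1/2·R2  ⇒  (0, 1, 0, -1/9)
     R3 -= -9/2·R2  ⇒  (0, 0, 0, -1)
[4] R3 /= -1  ⇒  (0, 0, 0, 1)
     R0 -= -4/9·R3  ⇒  (1, 0, 0, 0)
     R1 -= -1/9·R3  ⇒  (0, 1, 0, 0)
     R2 -= 7/9·R3  ⇒  (0, 0, 1, 0)

rank = 4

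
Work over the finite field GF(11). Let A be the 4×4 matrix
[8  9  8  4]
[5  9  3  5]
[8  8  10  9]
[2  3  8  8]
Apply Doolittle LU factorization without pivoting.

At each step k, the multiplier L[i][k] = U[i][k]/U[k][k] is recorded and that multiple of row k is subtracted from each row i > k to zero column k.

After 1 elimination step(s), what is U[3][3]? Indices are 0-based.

U[3][3] = 7

Step 1: pivot at (0,0) is 8.
  row1 ← row1 − (2)·row0  ⇒  L[1][0]=2, U row1=(0, 2, 9, 8)
  row2 ← row2 − (1)·row0  ⇒  L[2][0]=1, U row2=(0, 10, 2, 5)
  row3 ← row3 − (3)·row0  ⇒  L[3][0]=3, U row3=(0, 9, 6, 7)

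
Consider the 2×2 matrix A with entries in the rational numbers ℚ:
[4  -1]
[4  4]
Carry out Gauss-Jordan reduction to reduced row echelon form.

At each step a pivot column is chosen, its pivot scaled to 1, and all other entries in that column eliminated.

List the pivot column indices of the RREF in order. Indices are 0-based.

step 1: normalize row 0 (÷4) = (1, -1/4)
  row 1: subtract 4×row0 = (0, 5)
step 2: normalize row 1 (÷5) = (0, 1)
  row 0: subtract -1/4×row1 = (1, 0)

pivot columns: 0, 1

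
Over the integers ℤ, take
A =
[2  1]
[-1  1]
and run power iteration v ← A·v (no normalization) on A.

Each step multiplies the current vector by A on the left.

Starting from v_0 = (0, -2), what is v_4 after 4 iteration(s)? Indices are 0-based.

v_4 = (-18, 18)

v_0 = (0, -2).
v_1 = A·v_0 = (-2, -2).
v_2 = A·v_1 = (-6, 0).
v_3 = A·v_2 = (-12, 6).
v_4 = A·v_3 = (-18, 18).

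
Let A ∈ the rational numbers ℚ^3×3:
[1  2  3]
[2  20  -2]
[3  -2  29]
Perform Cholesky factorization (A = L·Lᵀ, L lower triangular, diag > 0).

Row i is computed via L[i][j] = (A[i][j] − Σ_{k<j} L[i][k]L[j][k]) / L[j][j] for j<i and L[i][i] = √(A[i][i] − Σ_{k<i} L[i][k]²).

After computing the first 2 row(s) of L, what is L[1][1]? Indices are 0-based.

L[1][1] = 4

Step 1: L[0][0] = √(1) = 1.
  L[1][0] = (2) / L[0][0] = 2.
Step 2: L[1][1] = √(16) = 4.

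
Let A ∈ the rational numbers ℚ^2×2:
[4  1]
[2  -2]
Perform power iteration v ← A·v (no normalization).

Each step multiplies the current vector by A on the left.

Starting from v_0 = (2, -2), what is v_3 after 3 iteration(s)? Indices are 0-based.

v_0 = (2, -2).
v_1 = A·v_0 = (6, 8).
v_2 = A·v_1 = (32, -4).
v_3 = A·v_2 = (124, 72).

v_3 = (124, 72)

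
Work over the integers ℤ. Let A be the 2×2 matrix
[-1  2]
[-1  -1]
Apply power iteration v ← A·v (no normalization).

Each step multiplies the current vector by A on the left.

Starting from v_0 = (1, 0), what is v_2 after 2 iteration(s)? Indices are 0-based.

v_0 = (1, 0).
v_1 = A·v_0 = (-1, -1).
v_2 = A·v_1 = (-1, 2).

v_2 = (-1, 2)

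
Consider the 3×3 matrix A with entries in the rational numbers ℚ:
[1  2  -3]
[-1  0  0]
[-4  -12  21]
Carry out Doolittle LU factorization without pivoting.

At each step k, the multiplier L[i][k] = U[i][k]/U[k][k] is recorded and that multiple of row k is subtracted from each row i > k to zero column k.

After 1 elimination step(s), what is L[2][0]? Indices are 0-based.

L[2][0] = -4

k=0: U[0][0]=1
  eliminate (1,0): mult=-1, new row 1: (0, 2, -3); set L[1][0]=-1
  eliminate (2,0): mult=-4, new row 2: (0, -4, 9); set L[2][0]=-4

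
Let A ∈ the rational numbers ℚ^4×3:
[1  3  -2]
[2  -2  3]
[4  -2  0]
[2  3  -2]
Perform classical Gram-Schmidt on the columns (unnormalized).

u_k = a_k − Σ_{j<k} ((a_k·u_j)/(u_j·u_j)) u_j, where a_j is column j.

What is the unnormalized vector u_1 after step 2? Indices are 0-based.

u_1 = (78/25, -44/25, -38/25, 81/25)

Step 1: u_0 = a_0 = (1, 2, 4, 2).
Step 2: u_1 = a_1 − (-3/25)·u_0 = (78/25, -44/25, -38/25, 81/25).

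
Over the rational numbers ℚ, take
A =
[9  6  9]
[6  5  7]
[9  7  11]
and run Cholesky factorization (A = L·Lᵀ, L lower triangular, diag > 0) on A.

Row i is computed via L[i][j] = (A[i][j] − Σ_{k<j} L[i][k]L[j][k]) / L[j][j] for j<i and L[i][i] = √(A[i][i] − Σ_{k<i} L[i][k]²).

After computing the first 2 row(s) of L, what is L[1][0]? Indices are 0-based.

Step 1: L[0][0] = √(9) = 3.
  L[1][0] = (6) / L[0][0] = 2.
Step 2: L[1][1] = √(1) = 1.

L[1][0] = 2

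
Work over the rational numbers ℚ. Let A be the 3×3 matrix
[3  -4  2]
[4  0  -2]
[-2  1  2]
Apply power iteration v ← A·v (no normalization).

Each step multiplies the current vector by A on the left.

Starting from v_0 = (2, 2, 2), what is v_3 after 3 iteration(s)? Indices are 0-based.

v_0 = (2, 2, 2).
v_1 = A·v_0 = (2, 4, 2).
v_2 = A·v_1 = (-6, 4, 4).
v_3 = A·v_2 = (-26, -32, 24).

v_3 = (-26, -32, 24)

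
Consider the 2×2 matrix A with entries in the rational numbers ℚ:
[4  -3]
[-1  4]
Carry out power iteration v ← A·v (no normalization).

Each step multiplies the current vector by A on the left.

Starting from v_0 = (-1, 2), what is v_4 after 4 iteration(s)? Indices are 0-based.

v_4 = (-2377, 1410)

v_0 = (-1, 2).
v_1 = A·v_0 = (-10, 9).
v_2 = A·v_1 = (-67, 46).
v_3 = A·v_2 = (-406, 251).
v_4 = A·v_3 = (-2377, 1410).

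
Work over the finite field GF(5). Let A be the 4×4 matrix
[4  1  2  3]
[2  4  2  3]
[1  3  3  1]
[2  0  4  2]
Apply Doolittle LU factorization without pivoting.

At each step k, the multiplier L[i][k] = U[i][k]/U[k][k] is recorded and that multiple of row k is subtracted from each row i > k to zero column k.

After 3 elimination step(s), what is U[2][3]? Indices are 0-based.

Step 1: pivot at (0,0) is 4.
  row1 ← row1 − (3)·row0  ⇒  L[1][0]=3, U row1=(0, 1, 1, 4)
  row2 ← row2 − (4)·row0  ⇒  L[2][0]=4, U row2=(0, 4, 0, 4)
  row3 ← row3 − (3)·row0  ⇒  L[3][0]=3, U row3=(0, 2, 3, 3)
Step 2: pivot at (1,1) is 1.
  row2 ← row2 − (4)·row1  ⇒  L[2][1]=4, U row2=(0, 0, 1, 3)
  row3 ← row3 − (2)·row1  ⇒  L[3][1]=2, U row3=(0, 0, 1, 0)
Step 3: pivot at (2,2) is 1.
  row3 ← row3 − (1)·row2  ⇒  L[3][2]=1, U row3=(0, 0, 0, 2)

U[2][3] = 3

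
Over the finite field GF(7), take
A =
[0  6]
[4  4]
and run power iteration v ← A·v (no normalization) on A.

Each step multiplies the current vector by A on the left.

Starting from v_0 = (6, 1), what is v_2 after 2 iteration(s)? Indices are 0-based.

v_0 = (6, 1).
v_1 = A·v_0 = (6, 0).
v_2 = A·v_1 = (0, 3).

v_2 = (0, 3)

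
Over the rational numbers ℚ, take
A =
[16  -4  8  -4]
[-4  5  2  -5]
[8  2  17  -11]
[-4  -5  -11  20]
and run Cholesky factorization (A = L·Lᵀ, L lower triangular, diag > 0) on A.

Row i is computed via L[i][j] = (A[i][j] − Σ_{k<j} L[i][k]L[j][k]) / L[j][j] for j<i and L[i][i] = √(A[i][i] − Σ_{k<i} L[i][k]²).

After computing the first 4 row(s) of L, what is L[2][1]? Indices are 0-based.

Step 1: L[0][0] = √(16) = 4.
  L[1][0] = (-4) / L[0][0] = -1.
Step 2: L[1][1] = √(4) = 2.
  L[2][0] = (8) / L[0][0] = 2.
  L[2][1] = (4) / L[1][1] = 2.
Step 3: L[2][2] = √(9) = 3.
  L[3][0] = (-4) / L[0][0] = -1.
  L[3][1] = (-6) / L[1][1] = -3.
  L[3][2] = (-3) / L[2][2] = -1.
Step 4: L[3][3] = √(9) = 3.

L[2][1] = 2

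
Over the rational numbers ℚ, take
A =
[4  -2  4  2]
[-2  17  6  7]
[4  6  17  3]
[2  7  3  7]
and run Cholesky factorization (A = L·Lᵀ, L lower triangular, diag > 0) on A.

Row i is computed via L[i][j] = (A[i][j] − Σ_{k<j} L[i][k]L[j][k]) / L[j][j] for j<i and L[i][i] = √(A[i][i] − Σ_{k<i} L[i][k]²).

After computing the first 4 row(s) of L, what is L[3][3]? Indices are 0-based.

Step 1: L[0][0] = √(4) = 2.
  L[1][0] = (-2) / L[0][0] = -1.
Step 2: L[1][1] = √(16) = 4.
  L[2][0] = (4) / L[0][0] = 2.
  L[2][1] = (8) / L[1][1] = 2.
Step 3: L[2][2] = √(9) = 3.
  L[3][0] = (2) / L[0][0] = 1.
  L[3][1] = (8) / L[1][1] = 2.
  L[3][2] = (-3) / L[2][2] = -1.
Step 4: L[3][3] = √(1) = 1.

L[3][3] = 1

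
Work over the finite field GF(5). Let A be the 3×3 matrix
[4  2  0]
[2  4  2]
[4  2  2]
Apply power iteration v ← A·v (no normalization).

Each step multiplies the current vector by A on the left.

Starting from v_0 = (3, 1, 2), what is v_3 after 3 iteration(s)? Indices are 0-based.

v_3 = (1, 3, 1)

v_0 = (3, 1, 2).
v_1 = A·v_0 = (4, 4, 3).
v_2 = A·v_1 = (4, 0, 0).
v_3 = A·v_2 = (1, 3, 1).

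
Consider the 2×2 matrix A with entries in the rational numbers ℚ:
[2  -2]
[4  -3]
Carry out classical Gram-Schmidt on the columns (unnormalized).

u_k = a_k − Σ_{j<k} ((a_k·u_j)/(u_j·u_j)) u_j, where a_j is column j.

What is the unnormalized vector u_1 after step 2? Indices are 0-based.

Step 1: u_0 = a_0 = (2, 4).
Step 2: u_1 = a_1 − (-4/5)·u_0 = (-2/5, 1/5).

u_1 = (-2/5, 1/5)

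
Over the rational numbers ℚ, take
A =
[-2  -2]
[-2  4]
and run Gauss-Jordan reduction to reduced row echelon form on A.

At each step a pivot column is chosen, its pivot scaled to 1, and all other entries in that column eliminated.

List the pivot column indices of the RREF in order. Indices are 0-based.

[1] R0 /= -2  ⇒  (1, 1)
     R1 -= -2·R0  ⇒  (0, 6)
[2] R1 /= 6  ⇒  (0, 1)
     R0 -= 1·R1  ⇒  (1, 0)

pivot columns: 0, 1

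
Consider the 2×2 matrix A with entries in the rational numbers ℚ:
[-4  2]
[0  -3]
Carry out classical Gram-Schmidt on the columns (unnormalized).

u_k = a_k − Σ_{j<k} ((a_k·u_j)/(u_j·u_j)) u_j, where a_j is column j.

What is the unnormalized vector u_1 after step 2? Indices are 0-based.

Step 1: u_0 = a_0 = (-4, 0).
Step 2: u_1 = a_1 − (-1/2)·u_0 = (0, -3).

u_1 = (0, -3)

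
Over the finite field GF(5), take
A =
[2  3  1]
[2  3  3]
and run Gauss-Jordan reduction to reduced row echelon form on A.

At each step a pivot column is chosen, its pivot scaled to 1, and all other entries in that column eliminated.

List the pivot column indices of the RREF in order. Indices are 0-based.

[1] R0 /= 2  ⇒  (1, 4, 3)
     R1 -= 2·R0  ⇒  (0, 0, 2)
column 1 empty below row 1
[2] R1 /= 2  ⇒  (0, 0, 1)
     R0 -= 3·R1  ⇒  (1, 4, 0)

pivot columns: 0, 2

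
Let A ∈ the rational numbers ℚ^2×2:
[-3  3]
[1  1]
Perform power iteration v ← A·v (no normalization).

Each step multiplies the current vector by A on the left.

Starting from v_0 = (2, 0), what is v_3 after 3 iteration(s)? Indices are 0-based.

v_0 = (2, 0).
v_1 = A·v_0 = (-6, 2).
v_2 = A·v_1 = (24, -4).
v_3 = A·v_2 = (-84, 20).

v_3 = (-84, 20)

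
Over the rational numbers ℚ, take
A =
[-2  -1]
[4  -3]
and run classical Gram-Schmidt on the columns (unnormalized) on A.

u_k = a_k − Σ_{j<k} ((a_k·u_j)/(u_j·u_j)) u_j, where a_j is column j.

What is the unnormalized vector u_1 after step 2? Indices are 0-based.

u_1 = (-2, -1)

Step 1: u_0 = a_0 = (-2, 4).
Step 2: u_1 = a_1 − (-1/2)·u_0 = (-2, -1).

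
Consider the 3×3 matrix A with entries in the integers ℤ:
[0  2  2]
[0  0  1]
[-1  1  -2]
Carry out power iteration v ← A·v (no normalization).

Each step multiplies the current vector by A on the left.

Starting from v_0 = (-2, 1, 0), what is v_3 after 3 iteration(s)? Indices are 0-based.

v_3 = (-10, -8, 13)

v_0 = (-2, 1, 0).
v_1 = A·v_0 = (2, 0, 3).
v_2 = A·v_1 = (6, 3, -8).
v_3 = A·v_2 = (-10, -8, 13).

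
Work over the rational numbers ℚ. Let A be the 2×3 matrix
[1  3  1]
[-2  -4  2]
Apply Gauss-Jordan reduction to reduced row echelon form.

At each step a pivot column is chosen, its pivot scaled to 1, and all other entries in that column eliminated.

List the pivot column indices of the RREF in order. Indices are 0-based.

pivot(0,0)=1: scale R0 → (1, 3, 1)
  clear (1,0): R1 −= (-2)R0 → (0, 2, 4)
pivot(1,1)=2: scale R1 → (0, 1, 2)
  clear (0,1): R0 −= (3)R1 → (1, 0, -5)

pivot columns: 0, 1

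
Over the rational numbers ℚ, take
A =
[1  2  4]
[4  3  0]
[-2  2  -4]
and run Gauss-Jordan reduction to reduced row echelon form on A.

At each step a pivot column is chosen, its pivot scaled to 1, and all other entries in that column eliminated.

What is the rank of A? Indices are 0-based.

[1] R0 /= 1  ⇒  (1, 2, 4)
     R1 -= 4·R0  ⇒  (0, -5, -16)
     R2 -= -2·R0  ⇒  (0, 6, 4)
[2] R1 /= -5  ⇒  (0, 1, 16/5)
     R0 -= 2·R1  ⇒  (1, 0, -12/5)
     R2 -= 6·R1  ⇒  (0, 0, -76/5)
[3] R2 /= -76/5  ⇒  (0, 0, 1)
     R0 -= -12/5·R2  ⇒  (1, 0, 0)
     R1 -= 16/5·R2  ⇒  (0, 1, 0)

rank = 3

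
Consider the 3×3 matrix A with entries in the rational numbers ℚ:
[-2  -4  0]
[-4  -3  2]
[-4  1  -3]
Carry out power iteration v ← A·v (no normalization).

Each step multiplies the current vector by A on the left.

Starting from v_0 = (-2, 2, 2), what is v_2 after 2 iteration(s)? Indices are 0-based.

v_2 = (-16, 6, 10)

v_0 = (-2, 2, 2).
v_1 = A·v_0 = (-4, 6, 4).
v_2 = A·v_1 = (-16, 6, 10).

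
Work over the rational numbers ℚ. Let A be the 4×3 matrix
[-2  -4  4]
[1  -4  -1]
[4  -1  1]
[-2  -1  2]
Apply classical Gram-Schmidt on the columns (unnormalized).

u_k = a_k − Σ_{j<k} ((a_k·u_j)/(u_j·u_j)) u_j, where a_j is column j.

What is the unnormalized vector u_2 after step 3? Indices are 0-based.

Step 1: u_0 = a_0 = (-2, 1, 4, -2).
Step 2: u_1 = a_1 − (2/25)·u_0 = (-96/25, -102/25, -33/25, -21/25).
Step 3: u_2 = a_2 − (-9/25)·u_0 − (-119/282)·u_1 = (78/47, -111/47, 177/94, 87/94).

u_2 = (78/47, -111/47, 177/94, 87/94)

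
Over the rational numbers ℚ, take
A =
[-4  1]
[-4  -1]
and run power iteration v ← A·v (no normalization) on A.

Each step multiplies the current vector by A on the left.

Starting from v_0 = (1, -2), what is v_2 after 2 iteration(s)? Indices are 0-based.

v_2 = (22, 26)

v_0 = (1, -2).
v_1 = A·v_0 = (-6, -2).
v_2 = A·v_1 = (22, 26).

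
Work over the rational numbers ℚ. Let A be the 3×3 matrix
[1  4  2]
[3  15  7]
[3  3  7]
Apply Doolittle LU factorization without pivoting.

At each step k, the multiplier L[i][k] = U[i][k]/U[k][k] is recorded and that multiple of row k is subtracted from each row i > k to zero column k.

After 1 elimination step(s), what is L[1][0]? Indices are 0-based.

k=0: U[0][0]=1
  eliminate (1,0): mult=3, new row 1: (0, 3, 1); set L[1][0]=3
  eliminate (2,0): mult=3, new row 2: (0, -9, 1); set L[2][0]=3

L[1][0] = 3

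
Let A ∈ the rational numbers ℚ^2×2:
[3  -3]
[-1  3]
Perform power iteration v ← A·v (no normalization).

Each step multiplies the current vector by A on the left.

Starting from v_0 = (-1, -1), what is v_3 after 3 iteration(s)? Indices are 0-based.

v_0 = (-1, -1).
v_1 = A·v_0 = (0, -2).
v_2 = A·v_1 = (6, -6).
v_3 = A·v_2 = (36, -24).

v_3 = (36, -24)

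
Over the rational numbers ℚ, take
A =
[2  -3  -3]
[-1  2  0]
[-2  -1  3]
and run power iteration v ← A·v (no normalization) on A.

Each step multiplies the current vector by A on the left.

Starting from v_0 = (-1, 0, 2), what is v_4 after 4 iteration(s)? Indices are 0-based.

v_4 = (-1234, 359, 982)

v_0 = (-1, 0, 2).
v_1 = A·v_0 = (-8, 1, 8).
v_2 = A·v_1 = (-43, 10, 39).
v_3 = A·v_2 = (-233, 63, 193).
v_4 = A·v_3 = (-1234, 359, 982).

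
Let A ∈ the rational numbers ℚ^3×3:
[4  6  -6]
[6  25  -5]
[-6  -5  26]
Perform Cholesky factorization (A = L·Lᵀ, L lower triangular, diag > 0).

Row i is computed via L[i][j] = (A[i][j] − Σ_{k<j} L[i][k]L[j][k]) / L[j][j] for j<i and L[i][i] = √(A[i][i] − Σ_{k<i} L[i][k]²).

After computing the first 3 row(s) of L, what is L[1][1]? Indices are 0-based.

Step 1: L[0][0] = √(4) = 2.
  L[1][0] = (6) / L[0][0] = 3.
Step 2: L[1][1] = √(16) = 4.
  L[2][0] = (-6) / L[0][0] = -3.
  L[2][1] = (4) / L[1][1] = 1.
Step 3: L[2][2] = √(16) = 4.

L[1][1] = 4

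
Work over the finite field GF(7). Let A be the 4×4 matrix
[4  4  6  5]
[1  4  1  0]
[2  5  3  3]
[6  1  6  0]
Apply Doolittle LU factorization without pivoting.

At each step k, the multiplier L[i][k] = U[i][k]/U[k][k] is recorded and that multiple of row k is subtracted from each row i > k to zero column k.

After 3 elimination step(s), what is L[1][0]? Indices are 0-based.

L[1][0] = 2

k=0: U[0][0]=4
  eliminate (1,0): mult=2, new row 1: (0, 3, 3, 4); set L[1][0]=2
  eliminate (2,0): mult=4, new row 2: (0, 3, 0, 4); set L[2][0]=4
  eliminate (3,0): mult=5, new row 3: (0, 2, 4, 3); set L[3][0]=5
k=1: U[1][1]=3
  eliminate (2,1): mult=1, new row 2: (0, 0, 4, 0); set L[2][1]=1
  eliminate (3,1): mult=3, new row 3: (0, 0, 2, 5); set L[3][1]=3
k=2: U[2][2]=4
  eliminate (3,2): mult=4, new row 3: (0, 0, 0, 5); set L[3][2]=4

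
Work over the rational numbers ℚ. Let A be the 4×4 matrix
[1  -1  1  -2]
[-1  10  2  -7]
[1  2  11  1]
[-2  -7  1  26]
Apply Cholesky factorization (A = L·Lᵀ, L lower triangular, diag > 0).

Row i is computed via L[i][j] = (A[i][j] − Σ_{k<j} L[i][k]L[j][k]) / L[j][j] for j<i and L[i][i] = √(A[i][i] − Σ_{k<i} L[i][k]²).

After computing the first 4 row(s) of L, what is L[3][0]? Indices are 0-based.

Step 1: L[0][0] = √(1) = 1.
  L[1][0] = (-1) / L[0][0] = -1.
Step 2: L[1][1] = √(9) = 3.
  L[2][0] = (1) / L[0][0] = 1.
  L[2][1] = (3) / L[1][1] = 1.
Step 3: L[2][2] = √(9) = 3.
  L[3][0] = (-2) / L[0][0] = -2.
  L[3][1] = (-9) / L[1][1] = -3.
  L[3][2] = (6) / L[2][2] = 2.
Step 4: L[3][3] = √(9) = 3.

L[3][0] = -2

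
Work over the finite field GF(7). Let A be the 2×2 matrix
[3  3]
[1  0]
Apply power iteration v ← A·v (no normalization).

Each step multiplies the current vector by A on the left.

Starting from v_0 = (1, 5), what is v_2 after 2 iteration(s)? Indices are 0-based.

v_2 = (1, 4)

v_0 = (1, 5).
v_1 = A·v_0 = (4, 1).
v_2 = A·v_1 = (1, 4).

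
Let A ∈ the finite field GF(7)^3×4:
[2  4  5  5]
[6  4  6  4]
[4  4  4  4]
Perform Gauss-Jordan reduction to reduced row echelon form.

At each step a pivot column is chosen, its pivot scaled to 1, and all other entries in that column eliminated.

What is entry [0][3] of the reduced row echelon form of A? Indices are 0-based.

pivot(0,0)=2: scale R0 → (1, 2, 6, 6)
  clear (1,0): R1 −= (6)R0 → (0, 6, 5, 3)
  clear (2,0): R2 −= (4)R0 → (0, 3, 1, 1)
pivot(1,1)=6: scale R1 → (0, 1, 2, 4)
  clear (0,1): R0 −= (2)R1 → (1, 0, 2, 5)
  clear (2,1): R2 −= (3)R1 → (0, 0, 2, 3)
pivot(2,2)=2: scale R2 → (0, 0, 1, 5)
  clear (0,2): R0 −= (2)R2 → (1, 0, 0, 2)
  clear (1,2): R1 −= (2)R2 → (0, 1, 0, 1)

M[0][3] = 2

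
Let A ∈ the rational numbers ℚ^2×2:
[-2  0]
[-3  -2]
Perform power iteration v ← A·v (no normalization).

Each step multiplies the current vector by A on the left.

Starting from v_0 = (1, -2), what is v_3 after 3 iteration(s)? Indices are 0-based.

v_3 = (-8, -20)

v_0 = (1, -2).
v_1 = A·v_0 = (-2, 1).
v_2 = A·v_1 = (4, 4).
v_3 = A·v_2 = (-8, -20).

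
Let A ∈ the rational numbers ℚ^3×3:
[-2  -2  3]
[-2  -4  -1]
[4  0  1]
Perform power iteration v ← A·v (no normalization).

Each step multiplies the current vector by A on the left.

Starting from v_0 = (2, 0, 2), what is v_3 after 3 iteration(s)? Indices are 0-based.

v_3 = (-42, -134, 170)

v_0 = (2, 0, 2).
v_1 = A·v_0 = (2, -6, 10).
v_2 = A·v_1 = (38, 10, 18).
v_3 = A·v_2 = (-42, -134, 170).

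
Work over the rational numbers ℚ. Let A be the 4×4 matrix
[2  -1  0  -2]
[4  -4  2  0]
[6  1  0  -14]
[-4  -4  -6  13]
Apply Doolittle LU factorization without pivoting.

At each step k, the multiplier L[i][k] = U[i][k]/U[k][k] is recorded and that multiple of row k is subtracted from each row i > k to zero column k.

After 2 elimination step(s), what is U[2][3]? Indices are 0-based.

k=0: U[0][0]=2
  eliminate (1,0): mult=2, new row 1: (0, -2, 2, 4); set L[1][0]=2
  eliminate (2,0): mult=3, new row 2: (0, 4, 0, -8); set L[2][0]=3
  eliminate (3,0): mult=-2, new row 3: (0, -6, -6, 9); set L[3][0]=-2
k=1: U[1][1]=-2
  eliminate (2,1): mult=-2, new row 2: (0, 0, 4, 0); set L[2][1]=-2
  eliminate (3,1): mult=3, new row 3: (0, 0, -12, -3); set L[3][1]=3

U[2][3] = 0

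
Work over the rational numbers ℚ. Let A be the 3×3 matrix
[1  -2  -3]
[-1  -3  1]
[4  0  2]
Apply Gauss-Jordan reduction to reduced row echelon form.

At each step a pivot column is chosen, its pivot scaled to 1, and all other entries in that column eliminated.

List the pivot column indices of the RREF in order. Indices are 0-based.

pivot columns: 0, 1, 2

step 1: normalize row 0 (÷1) = (1, -2, -3)
  row 1: subtract -1×row0 = (0, -5, -2)
  row 2: subtract 4×row0 = (0, 8, 14)
step 2: normalize row 1 (÷-5) = (0, 1, 2/5)
  row 0: subtract -2×row1 = (1, 0, -11/5)
  row 2: subtract 8×row1 = (0, 0, 54/5)
step 3: normalize row 2 (÷54/5) = (0, 0, 1)
  row 0: subtract -11/5×row2 = (1, 0, 0)
  row 1: subtract 2/5×row2 = (0, 1, 0)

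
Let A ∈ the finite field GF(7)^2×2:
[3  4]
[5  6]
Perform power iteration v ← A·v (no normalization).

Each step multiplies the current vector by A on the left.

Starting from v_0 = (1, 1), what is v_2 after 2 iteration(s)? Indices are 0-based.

v_2 = (2, 3)

v_0 = (1, 1).
v_1 = A·v_0 = (0, 4).
v_2 = A·v_1 = (2, 3).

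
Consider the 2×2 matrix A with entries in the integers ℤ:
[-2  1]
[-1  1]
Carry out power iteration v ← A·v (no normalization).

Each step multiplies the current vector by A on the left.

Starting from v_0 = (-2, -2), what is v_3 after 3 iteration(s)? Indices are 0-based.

v_0 = (-2, -2).
v_1 = A·v_0 = (2, 0).
v_2 = A·v_1 = (-4, -2).
v_3 = A·v_2 = (6, 2).

v_3 = (6, 2)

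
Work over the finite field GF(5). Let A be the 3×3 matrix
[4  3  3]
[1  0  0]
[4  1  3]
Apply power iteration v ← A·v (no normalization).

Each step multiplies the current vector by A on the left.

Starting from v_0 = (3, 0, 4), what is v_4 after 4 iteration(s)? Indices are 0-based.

v_4 = (3, 3, 4)

v_0 = (3, 0, 4).
v_1 = A·v_0 = (4, 3, 4).
v_2 = A·v_1 = (2, 4, 1).
v_3 = A·v_2 = (3, 2, 0).
v_4 = A·v_3 = (3, 3, 4).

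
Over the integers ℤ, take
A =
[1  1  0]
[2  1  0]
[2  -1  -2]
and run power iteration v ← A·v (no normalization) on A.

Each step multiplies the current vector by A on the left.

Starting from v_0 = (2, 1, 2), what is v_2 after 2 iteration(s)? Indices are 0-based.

v_0 = (2, 1, 2).
v_1 = A·v_0 = (3, 5, -1).
v_2 = A·v_1 = (8, 11, 3).

v_2 = (8, 11, 3)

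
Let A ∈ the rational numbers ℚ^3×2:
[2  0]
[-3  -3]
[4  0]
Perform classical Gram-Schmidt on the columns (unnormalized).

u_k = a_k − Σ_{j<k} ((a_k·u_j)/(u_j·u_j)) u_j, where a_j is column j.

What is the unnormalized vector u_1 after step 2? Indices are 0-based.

u_1 = (-18/29, -60/29, -36/29)

Step 1: u_0 = a_0 = (2, -3, 4).
Step 2: u_1 = a_1 − (9/29)·u_0 = (-18/29, -60/29, -36/29).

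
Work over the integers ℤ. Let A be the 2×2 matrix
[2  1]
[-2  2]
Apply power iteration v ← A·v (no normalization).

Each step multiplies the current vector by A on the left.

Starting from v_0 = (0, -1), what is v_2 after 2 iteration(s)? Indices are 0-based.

v_2 = (-4, -2)

v_0 = (0, -1).
v_1 = A·v_0 = (-1, -2).
v_2 = A·v_1 = (-4, -2).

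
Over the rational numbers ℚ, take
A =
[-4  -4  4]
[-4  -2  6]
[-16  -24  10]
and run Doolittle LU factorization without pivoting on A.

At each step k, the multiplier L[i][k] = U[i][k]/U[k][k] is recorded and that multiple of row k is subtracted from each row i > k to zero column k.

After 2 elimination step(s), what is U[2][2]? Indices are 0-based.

U[2][2] = 2

[col 0] pivot -4
  R1 -= 1*R0 → (0, 2, 2)  (L[1][0] := 1)
  R2 -= 4*R0 → (0, -8, -6)  (L[2][0] := 4)
[col 1] pivot 2
  R2 -= -4*R1 → (0, 0, 2)  (L[2][1] := -4)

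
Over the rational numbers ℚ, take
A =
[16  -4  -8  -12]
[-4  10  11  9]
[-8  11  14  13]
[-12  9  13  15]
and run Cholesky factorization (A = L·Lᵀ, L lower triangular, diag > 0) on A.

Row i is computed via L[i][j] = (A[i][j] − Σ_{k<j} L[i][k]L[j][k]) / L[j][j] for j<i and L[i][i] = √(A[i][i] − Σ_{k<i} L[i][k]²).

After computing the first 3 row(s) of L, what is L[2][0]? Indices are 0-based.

L[2][0] = -2

Step 1: L[0][0] = √(16) = 4.
  L[1][0] = (-4) / L[0][0] = -1.
Step 2: L[1][1] = √(9) = 3.
  L[2][0] = (-8) / L[0][0] = -2.
  L[2][1] = (9) / L[1][1] = 3.
Step 3: L[2][2] = √(1) = 1.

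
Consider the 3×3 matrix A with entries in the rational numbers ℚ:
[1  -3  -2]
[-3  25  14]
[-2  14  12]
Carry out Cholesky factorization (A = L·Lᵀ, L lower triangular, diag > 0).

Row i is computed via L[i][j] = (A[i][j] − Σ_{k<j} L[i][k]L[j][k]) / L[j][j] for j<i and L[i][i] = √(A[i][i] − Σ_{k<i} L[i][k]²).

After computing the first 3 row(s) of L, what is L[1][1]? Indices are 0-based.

Step 1: L[0][0] = √(1) = 1.
  L[1][0] = (-3) / L[0][0] = -3.
Step 2: L[1][1] = √(16) = 4.
  L[2][0] = (-2) / L[0][0] = -2.
  L[2][1] = (8) / L[1][1] = 2.
Step 3: L[2][2] = √(4) = 2.

L[1][1] = 4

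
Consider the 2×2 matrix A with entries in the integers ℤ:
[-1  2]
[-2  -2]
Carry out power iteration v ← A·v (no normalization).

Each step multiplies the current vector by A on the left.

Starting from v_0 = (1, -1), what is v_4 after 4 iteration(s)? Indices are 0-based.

v_4 = (-45, 18)

v_0 = (1, -1).
v_1 = A·v_0 = (-3, 0).
v_2 = A·v_1 = (3, 6).
v_3 = A·v_2 = (9, -18).
v_4 = A·v_3 = (-45, 18).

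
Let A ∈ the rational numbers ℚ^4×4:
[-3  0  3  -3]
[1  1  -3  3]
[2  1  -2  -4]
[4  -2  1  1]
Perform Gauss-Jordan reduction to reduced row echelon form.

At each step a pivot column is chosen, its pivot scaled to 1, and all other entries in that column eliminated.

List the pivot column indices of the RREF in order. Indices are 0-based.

[1] R0 /= -3  ⇒  (1, 0, -1, 1)
     R1 -= 1·R0  ⇒  (0, 1, -2, 2)
     R2 -= 2·R0  ⇒  (0, 1, 0, -6)
     R3 -= 4·R0  ⇒  (0, -2, 5, -3)
[2] R1 /= 1  ⇒  (0, 1, -2, 2)
     R2 -= 1·R1  ⇒  (0, 0, 2, -8)
     R3 -= -2·R1  ⇒  (0, 0, 1, 1)
[3] R2 /= 2  ⇒  (0, 0, 1, -4)
     R0 -= -1·R2  ⇒  (1, 0, 0, -3)
     R1 -= -2·R2  ⇒  (0, 1, 0, -6)
     R3 -= 1·R2  ⇒  (0, 0, 0, 5)
[4] R3 /= 5  ⇒  (0, 0, 0, 1)
     R0 -= -3·R3  ⇒  (1, 0, 0, 0)
     R1 -= -6·R3  ⇒  (0, 1, 0, 0)
     R2 -= -4·R3  ⇒  (0, 0, 1, 0)

pivot columns: 0, 1, 2, 3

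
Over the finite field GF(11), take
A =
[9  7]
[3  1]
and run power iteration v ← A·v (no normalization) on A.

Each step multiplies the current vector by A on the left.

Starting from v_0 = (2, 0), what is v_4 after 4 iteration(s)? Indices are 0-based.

v_0 = (2, 0).
v_1 = A·v_0 = (7, 6).
v_2 = A·v_1 = (6, 5).
v_3 = A·v_2 = (1, 1).
v_4 = A·v_3 = (5, 4).

v_4 = (5, 4)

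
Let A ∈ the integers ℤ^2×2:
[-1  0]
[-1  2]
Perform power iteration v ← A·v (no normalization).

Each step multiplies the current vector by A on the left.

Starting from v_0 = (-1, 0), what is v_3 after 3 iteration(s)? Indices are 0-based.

v_3 = (1, 3)

v_0 = (-1, 0).
v_1 = A·v_0 = (1, 1).
v_2 = A·v_1 = (-1, 1).
v_3 = A·v_2 = (1, 3).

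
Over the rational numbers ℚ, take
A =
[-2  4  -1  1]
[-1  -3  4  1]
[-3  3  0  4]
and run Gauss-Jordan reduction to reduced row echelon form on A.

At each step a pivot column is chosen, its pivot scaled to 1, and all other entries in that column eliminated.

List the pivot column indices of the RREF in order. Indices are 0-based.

[1] R0 /= -2  ⇒  (1, -2, 1/2, -1/2)
     R1 -= -1·R0  ⇒  (0, -5, 9/2, 1/2)
     R2 -= -3·R0  ⇒  (0, -3, 3/2, 5/2)
[2] R1 /= -5  ⇒  (0, 1, -9/10, -1/10)
     R0 -= -2·R1  ⇒  (1, 0, -13/10, -7/10)
     R2 -= -3·R1  ⇒  (0, 0, -6/5, 11/5)
[3] R2 /= -6/5  ⇒  (0, 0, 1, -11/6)
     R0 -= -13/10·R2  ⇒  (1, 0, 0, -37/12)
     R1 -= -9/10·R2  ⇒  (0, 1, 0, -7/4)

pivot columns: 0, 1, 2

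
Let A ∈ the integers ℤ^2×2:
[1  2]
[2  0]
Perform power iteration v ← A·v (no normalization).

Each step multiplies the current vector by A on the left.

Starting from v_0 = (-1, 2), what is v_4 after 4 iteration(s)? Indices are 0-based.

v_4 = (7, 22)

v_0 = (-1, 2).
v_1 = A·v_0 = (3, -2).
v_2 = A·v_1 = (-1, 6).
v_3 = A·v_2 = (11, -2).
v_4 = A·v_3 = (7, 22).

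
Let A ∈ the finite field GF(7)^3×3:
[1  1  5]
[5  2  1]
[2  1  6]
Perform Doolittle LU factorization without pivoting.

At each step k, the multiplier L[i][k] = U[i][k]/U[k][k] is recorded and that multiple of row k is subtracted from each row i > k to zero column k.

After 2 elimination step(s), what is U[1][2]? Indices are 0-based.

U[1][2] = 4

[col 0] pivot 1
  R1 -= 5*R0 → (0, 4, 4)  (L[1][0] := 5)
  R2 -= 2*R0 → (0, 6, 3)  (L[2][0] := 2)
[col 1] pivot 4
  R2 -= 5*R1 → (0, 0, 4)  (L[2][1] := 5)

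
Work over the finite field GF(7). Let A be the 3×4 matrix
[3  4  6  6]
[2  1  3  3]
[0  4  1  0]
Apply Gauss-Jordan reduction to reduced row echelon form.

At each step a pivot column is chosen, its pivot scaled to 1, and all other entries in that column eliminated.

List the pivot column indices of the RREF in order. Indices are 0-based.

pivot columns: 0, 1, 3

[1] R0 /= 3  ⇒  (1, 6, 2, 2)
     R1 -= 2·R0  ⇒  (0, 3, 6, 6)
[2] R1 /= 3  ⇒  (0, 1, 2, 2)
     R0 -= 6·R1  ⇒  (1, 0, 4, 4)
     R2 -= 4·R1  ⇒  (0, 0, 0, 6)
column 2 empty below row 2
[3] R2 /= 6  ⇒  (0, 0, 0, 1)
     R0 -= 4·R2  ⇒  (1, 0, 4, 0)
     R1 -= 2·R2  ⇒  (0, 1, 2, 0)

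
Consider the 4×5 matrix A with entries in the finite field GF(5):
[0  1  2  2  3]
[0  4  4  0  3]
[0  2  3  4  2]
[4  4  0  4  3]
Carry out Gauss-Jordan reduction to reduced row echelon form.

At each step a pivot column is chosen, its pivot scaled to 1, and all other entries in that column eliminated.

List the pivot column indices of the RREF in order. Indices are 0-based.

pivot columns: 0, 1, 2, 3

step 1: exchange rows 0,3
step 1: normalize row 0 (÷4) = (1, 1, 0, 1, 2)
step 2: normalize row 1 (÷4) = (0, 1, 1, 0, 2)
  row 0: subtract 1×row1 = (1, 0, 4, 1, 0)
  row 2: subtract 2×row1 = (0, 0, 1, 4, 3)
  row 3: subtract 1×row1 = (0, 0, 1, 2, 1)
step 3: normalize row 2 (÷1) = (0, 0, 1, 4, 3)
  row 0: subtract 4×row2 = (1, 0, 0, 0, 3)
  row 1: subtract 1×row2 = (0, 1, 0, 1, 4)
  row 3: subtract 1×row2 = (0, 0, 0, 3, 3)
step 4: normalize row 3 (÷3) = (0, 0, 0, 1, 1)
  row 1: subtract 1×row3 = (0, 1, 0, 0, 3)
  row 2: subtract 4×row3 = (0, 0, 1, 0, 4)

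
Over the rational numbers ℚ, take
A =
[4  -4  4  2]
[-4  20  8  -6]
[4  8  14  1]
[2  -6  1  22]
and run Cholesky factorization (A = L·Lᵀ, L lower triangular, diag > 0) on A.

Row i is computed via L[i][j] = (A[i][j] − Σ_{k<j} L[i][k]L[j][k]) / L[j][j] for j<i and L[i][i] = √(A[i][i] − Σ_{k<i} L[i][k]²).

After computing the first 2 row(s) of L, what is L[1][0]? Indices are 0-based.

Step 1: L[0][0] = √(4) = 2.
  L[1][0] = (-4) / L[0][0] = -2.
Step 2: L[1][1] = √(16) = 4.

L[1][0] = -2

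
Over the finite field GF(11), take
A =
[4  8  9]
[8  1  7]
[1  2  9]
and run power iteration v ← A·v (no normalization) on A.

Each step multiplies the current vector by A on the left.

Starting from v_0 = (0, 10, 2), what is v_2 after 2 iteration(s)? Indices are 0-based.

v_0 = (0, 10, 2).
v_1 = A·v_0 = (10, 2, 5).
v_2 = A·v_1 = (2, 7, 4).

v_2 = (2, 7, 4)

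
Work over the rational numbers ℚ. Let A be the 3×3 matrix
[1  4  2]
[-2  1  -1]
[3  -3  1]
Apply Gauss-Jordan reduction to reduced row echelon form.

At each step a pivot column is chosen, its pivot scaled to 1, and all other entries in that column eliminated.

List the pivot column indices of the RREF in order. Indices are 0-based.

pivot columns: 0, 1

[1] R0 /= 1  ⇒  (1, 4, 2)
     R1 -= -2·R0  ⇒  (0, 9, 3)
     R2 -= 3·R0  ⇒  (0, -15, -5)
[2] R1 /= 9  ⇒  (0, 1, 1/3)
     R0 -= 4·R1  ⇒  (1, 0, 2/3)
     R2 -= -15·R1  ⇒  (0, 0, 0)
column 2 empty below row 2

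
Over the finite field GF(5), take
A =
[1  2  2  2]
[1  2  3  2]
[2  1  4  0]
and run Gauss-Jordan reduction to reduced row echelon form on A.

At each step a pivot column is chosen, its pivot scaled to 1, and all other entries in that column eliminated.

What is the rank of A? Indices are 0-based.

rank = 3

pivot(0,0)=1: scale R0 → (1, 2, 2, 2)
  clear (1,0): R1 −= (1)R0 → (0, 0, 1, 0)
  clear (2,0): R2 −= (2)R0 → (0, 2, 0, 1)
pivot(1,1): swap R1↔R2
pivot(1,1)=2: scale R1 → (0, 1, 0, 3)
  clear (0,1): R0 −= (2)R1 → (1, 0, 2, 1)
pivot(2,2)=1: scale R2 → (0, 0, 1, 0)
  clear (0,2): R0 −= (2)R2 → (1, 0, 0, 1)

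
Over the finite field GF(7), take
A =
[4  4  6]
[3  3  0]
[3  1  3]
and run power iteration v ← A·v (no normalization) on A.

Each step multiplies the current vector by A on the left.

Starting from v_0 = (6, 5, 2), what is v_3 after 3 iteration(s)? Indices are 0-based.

v_0 = (6, 5, 2).
v_1 = A·v_0 = (0, 5, 1).
v_2 = A·v_1 = (5, 1, 1).
v_3 = A·v_2 = (2, 4, 5).

v_3 = (2, 4, 5)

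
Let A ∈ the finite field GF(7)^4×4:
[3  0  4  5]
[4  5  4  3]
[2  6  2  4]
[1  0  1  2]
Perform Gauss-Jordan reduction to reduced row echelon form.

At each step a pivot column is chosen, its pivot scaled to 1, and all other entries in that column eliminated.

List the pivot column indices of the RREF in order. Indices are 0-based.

pivot columns: 0, 1, 2, 3

pivot(0,0)=3: scale R0 → (1, 0, 6, 4)
  clear (1,0): R1 −= (4)R0 → (0, 5, 1, 1)
  clear (2,0): R2 −= (2)R0 → (0, 6, 4, 3)
  clear (3,0): R3 −= (1)R0 → (0, 0, 2, 5)
pivot(1,1)=5: scale R1 → (0, 1, 3, 3)
  clear (2,1): R2 −= (6)R1 → (0, 0, 0, 6)
pivot(2,2): swap R2↔R3
pivot(2,2)=2: scale R2 → (0, 0, 1, 6)
  clear (0,2): R0 −= (6)R2 → (1, 0, 0, 3)
  clear (1,2): R1 −= (3)R2 → (0, 1, 0, 6)
pivot(3,3)=6: scale R3 → (0, 0, 0, 1)
  clear (0,3): R0 −= (3)R3 → (1, 0, 0, 0)
  clear (1,3): R1 −= (6)R3 → (0, 1, 0, 0)
  clear (2,3): R2 −= (6)R3 → (0, 0, 1, 0)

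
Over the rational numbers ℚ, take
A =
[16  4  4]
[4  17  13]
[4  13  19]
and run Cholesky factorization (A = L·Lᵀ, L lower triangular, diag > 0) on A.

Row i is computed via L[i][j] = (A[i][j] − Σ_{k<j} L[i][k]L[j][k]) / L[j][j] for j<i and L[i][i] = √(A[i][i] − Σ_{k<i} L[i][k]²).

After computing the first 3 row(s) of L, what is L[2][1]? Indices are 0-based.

Step 1: L[0][0] = √(16) = 4.
  L[1][0] = (4) / L[0][0] = 1.
Step 2: L[1][1] = √(16) = 4.
  L[2][0] = (4) / L[0][0] = 1.
  L[2][1] = (12) / L[1][1] = 3.
Step 3: L[2][2] = √(9) = 3.

L[2][1] = 3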